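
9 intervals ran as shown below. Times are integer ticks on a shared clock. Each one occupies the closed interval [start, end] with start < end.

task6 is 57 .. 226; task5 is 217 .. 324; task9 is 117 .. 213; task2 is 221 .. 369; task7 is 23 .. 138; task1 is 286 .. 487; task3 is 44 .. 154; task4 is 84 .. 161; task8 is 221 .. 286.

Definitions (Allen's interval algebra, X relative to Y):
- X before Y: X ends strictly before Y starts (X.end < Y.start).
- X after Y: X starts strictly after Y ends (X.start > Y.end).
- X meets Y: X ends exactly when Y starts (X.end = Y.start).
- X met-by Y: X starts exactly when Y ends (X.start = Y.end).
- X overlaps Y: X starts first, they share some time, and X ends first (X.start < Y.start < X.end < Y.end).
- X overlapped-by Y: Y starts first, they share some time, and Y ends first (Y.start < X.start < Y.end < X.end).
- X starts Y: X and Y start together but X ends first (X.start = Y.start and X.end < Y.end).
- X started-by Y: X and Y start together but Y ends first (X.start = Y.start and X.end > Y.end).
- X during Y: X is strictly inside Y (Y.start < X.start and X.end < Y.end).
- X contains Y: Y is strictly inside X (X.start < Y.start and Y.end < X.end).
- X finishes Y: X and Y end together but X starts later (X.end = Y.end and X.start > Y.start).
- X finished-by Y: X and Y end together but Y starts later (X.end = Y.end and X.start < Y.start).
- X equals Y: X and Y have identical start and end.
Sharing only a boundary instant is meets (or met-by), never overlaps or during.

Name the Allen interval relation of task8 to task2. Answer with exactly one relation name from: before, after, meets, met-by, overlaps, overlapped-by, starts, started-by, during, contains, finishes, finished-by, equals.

task8 = [221, 286]; task2 = [221, 369].
Compare endpoints: task8.start = task2.start, task8.start < task2.end, task8.end > task2.start, task8.end < task2.end.
That pattern is 'starts'.

starts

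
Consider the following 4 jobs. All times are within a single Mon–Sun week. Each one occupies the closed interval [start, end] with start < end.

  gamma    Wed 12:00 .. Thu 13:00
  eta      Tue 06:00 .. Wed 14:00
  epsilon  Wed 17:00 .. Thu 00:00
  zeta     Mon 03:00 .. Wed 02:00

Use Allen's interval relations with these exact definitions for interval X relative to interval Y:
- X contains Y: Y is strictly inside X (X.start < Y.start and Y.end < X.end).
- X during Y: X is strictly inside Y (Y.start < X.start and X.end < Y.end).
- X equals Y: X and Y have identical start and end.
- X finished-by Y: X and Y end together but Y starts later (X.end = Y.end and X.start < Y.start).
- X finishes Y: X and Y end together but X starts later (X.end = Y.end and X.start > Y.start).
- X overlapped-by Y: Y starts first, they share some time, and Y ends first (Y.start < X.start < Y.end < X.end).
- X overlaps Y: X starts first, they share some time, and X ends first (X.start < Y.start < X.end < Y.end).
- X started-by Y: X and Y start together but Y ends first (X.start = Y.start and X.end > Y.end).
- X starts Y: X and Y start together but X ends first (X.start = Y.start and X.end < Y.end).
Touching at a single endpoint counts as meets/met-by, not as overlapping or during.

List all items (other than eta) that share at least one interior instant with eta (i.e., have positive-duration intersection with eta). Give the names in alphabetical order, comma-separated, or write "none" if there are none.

Target eta = [Tue 06:00, Wed 14:00].
epsilon [Wed 17:00, Thu 00:00] → after → no.
gamma [Wed 12:00, Thu 13:00] → overlapped-by → yes.
zeta [Mon 03:00, Wed 02:00] → overlaps → yes.
Result: gamma, zeta.

gamma, zeta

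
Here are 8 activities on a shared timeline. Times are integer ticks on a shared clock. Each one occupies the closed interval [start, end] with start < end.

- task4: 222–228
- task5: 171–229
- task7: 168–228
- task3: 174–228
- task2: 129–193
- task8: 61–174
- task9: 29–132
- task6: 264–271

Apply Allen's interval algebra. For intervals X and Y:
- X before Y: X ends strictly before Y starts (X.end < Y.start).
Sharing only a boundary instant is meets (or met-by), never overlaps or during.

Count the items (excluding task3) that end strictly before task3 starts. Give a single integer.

1

Target task3 = [174, 228].
task2 [129, 193] → overlaps → no.
task4 [222, 228] → finishes → no.
task5 [171, 229] → contains → no.
task6 [264, 271] → after → no.
task7 [168, 228] → finished-by → no.
task8 [61, 174] → meets → no.
task9 [29, 132] → before → counts.
Total: 1.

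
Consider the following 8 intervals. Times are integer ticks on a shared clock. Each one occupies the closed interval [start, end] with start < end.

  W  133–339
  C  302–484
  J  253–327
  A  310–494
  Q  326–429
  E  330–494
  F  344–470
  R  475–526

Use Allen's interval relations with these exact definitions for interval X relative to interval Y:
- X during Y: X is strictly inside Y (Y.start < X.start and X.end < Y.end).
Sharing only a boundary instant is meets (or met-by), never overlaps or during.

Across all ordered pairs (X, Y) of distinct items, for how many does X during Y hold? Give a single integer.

6

Checking all 56 ordered pairs for relation 'during'; matching pairs in alphabetical order:
(F, A): F during A ✓
(F, C): F during C ✓
(F, E): F during E ✓
(J, W): J during W ✓
(Q, A): Q during A ✓
(Q, C): Q during C ✓
Count: 6.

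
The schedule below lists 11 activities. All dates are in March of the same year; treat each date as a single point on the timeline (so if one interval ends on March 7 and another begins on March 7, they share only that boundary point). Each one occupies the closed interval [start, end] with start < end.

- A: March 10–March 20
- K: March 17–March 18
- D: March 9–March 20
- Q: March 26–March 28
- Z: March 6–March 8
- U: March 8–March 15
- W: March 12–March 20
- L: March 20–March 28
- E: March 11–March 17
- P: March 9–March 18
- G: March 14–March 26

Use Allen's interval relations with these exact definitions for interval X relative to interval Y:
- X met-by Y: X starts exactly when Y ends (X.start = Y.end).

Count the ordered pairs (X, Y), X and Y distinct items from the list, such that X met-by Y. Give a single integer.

Checking all 110 ordered pairs for relation 'met-by'; matching pairs in alphabetical order:
(K, E): K met-by E ✓
(L, A): L met-by A ✓
(L, D): L met-by D ✓
(L, W): L met-by W ✓
(Q, G): Q met-by G ✓
(U, Z): U met-by Z ✓
Count: 6.

6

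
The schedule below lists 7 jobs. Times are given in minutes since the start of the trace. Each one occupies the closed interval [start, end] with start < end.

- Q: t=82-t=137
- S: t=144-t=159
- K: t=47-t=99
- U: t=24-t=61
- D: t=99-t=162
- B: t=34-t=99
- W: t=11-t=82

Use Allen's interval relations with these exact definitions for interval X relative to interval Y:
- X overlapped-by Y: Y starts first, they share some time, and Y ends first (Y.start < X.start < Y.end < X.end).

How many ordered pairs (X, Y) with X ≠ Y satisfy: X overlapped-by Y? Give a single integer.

Checking all 42 ordered pairs for relation 'overlapped-by'; matching pairs in alphabetical order:
(B, U): B overlapped-by U ✓
(B, W): B overlapped-by W ✓
(D, Q): D overlapped-by Q ✓
(K, U): K overlapped-by U ✓
(K, W): K overlapped-by W ✓
(Q, B): Q overlapped-by B ✓
(Q, K): Q overlapped-by K ✓
Count: 7.

7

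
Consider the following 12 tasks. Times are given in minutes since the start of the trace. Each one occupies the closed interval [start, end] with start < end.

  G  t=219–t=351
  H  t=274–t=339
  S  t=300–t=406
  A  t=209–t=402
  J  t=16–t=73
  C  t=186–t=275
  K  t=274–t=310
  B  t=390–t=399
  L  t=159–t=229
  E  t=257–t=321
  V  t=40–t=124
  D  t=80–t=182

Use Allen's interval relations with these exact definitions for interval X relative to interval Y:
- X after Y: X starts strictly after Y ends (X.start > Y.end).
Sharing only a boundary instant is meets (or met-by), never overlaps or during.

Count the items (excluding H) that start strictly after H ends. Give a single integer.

1

Target H = [t=274, t=339].
A [t=209, t=402] → contains → no.
B [t=390, t=399] → after → counts.
C [t=186, t=275] → overlaps → no.
D [t=80, t=182] → before → no.
E [t=257, t=321] → overlaps → no.
G [t=219, t=351] → contains → no.
J [t=16, t=73] → before → no.
K [t=274, t=310] → starts → no.
L [t=159, t=229] → before → no.
S [t=300, t=406] → overlapped-by → no.
V [t=40, t=124] → before → no.
Total: 1.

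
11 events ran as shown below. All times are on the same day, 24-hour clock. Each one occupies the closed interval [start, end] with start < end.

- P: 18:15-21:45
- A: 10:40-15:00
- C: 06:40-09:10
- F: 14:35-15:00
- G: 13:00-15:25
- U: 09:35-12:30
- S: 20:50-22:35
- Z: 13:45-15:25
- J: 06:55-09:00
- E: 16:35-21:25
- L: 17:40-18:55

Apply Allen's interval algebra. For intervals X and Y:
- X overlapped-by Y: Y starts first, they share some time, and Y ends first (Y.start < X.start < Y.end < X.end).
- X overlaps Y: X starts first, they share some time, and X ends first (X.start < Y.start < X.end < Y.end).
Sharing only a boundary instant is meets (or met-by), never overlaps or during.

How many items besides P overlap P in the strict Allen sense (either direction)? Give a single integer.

Target P = [18:15, 21:45].
A [10:40, 15:00] → before → no.
C [06:40, 09:10] → before → no.
E [16:35, 21:25] → overlaps → counts.
F [14:35, 15:00] → before → no.
G [13:00, 15:25] → before → no.
J [06:55, 09:00] → before → no.
L [17:40, 18:55] → overlaps → counts.
S [20:50, 22:35] → overlapped-by → counts.
U [09:35, 12:30] → before → no.
Z [13:45, 15:25] → before → no.
Total: 3.

3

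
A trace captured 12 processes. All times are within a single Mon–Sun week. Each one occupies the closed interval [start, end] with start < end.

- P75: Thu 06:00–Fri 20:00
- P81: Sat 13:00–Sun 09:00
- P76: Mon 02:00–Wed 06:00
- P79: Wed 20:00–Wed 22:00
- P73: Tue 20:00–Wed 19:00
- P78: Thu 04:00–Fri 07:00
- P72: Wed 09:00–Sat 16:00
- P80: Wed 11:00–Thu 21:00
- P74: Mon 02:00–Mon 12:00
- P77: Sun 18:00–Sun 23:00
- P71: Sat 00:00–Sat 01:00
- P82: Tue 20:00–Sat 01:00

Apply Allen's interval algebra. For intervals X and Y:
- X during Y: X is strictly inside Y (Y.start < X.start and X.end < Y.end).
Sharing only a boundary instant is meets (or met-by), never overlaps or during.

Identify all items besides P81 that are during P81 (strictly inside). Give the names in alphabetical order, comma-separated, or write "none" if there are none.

none

Target P81 = [Sat 13:00, Sun 09:00].
P71 [Sat 00:00, Sat 01:00] → before → no.
P72 [Wed 09:00, Sat 16:00] → overlaps → no.
P73 [Tue 20:00, Wed 19:00] → before → no.
P74 [Mon 02:00, Mon 12:00] → before → no.
P75 [Thu 06:00, Fri 20:00] → before → no.
P76 [Mon 02:00, Wed 06:00] → before → no.
P77 [Sun 18:00, Sun 23:00] → after → no.
P78 [Thu 04:00, Fri 07:00] → before → no.
P79 [Wed 20:00, Wed 22:00] → before → no.
P80 [Wed 11:00, Thu 21:00] → before → no.
P82 [Tue 20:00, Sat 01:00] → before → no.
Result: none.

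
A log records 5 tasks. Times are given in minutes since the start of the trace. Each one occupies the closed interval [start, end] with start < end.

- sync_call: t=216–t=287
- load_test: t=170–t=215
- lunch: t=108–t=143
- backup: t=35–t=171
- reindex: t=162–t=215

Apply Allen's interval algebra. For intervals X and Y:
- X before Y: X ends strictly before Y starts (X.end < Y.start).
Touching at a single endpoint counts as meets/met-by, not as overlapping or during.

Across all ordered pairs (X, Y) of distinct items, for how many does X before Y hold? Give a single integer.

6

Checking all 20 ordered pairs for relation 'before'; matching pairs in alphabetical order:
(backup, sync_call): backup before sync_call ✓
(load_test, sync_call): load_test before sync_call ✓
(lunch, load_test): lunch before load_test ✓
(lunch, reindex): lunch before reindex ✓
(lunch, sync_call): lunch before sync_call ✓
(reindex, sync_call): reindex before sync_call ✓
Count: 6.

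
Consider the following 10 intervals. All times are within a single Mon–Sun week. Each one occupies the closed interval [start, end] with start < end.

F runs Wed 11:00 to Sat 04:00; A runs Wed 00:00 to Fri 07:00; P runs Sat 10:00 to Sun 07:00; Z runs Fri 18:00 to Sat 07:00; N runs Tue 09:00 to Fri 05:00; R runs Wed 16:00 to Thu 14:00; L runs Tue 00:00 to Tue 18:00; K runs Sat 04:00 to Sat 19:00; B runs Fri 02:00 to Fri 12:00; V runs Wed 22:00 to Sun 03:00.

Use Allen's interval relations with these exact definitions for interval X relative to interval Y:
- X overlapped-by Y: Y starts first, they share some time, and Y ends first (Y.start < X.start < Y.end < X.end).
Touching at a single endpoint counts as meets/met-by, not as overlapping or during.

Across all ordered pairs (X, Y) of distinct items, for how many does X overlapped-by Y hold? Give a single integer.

Checking all 90 ordered pairs for relation 'overlapped-by'; matching pairs in alphabetical order:
(A, N): A overlapped-by N ✓
(B, A): B overlapped-by A ✓
(B, N): B overlapped-by N ✓
(F, A): F overlapped-by A ✓
(F, N): F overlapped-by N ✓
(K, Z): K overlapped-by Z ✓
(N, L): N overlapped-by L ✓
(P, K): P overlapped-by K ✓
(P, V): P overlapped-by V ✓
(V, A): V overlapped-by A ✓
(V, F): V overlapped-by F ✓
(V, N): V overlapped-by N ✓
(V, R): V overlapped-by R ✓
(Z, F): Z overlapped-by F ✓
Count: 14.

14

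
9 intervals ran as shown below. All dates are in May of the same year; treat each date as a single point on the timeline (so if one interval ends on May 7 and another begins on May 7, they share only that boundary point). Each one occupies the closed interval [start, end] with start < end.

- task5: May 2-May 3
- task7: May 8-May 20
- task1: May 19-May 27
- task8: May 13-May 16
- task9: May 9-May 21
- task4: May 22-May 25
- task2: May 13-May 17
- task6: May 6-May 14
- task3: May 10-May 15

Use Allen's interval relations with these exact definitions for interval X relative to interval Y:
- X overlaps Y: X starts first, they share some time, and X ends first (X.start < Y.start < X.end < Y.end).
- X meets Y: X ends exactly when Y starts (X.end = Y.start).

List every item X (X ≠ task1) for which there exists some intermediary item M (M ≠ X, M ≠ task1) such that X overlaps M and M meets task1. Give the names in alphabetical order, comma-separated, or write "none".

none

Target task1 = [May 19, May 27].
Intermediaries M with M meets task1: none.
Union: none.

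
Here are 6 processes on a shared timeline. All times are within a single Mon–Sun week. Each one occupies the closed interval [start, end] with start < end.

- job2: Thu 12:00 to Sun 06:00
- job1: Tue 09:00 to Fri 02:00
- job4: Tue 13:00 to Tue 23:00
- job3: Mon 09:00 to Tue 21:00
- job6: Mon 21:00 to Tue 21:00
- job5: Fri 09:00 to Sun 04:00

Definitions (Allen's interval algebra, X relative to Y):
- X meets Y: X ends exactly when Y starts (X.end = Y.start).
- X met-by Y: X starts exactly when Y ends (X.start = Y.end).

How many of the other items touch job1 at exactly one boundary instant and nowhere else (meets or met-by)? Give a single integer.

0

Target job1 = [Tue 09:00, Fri 02:00].
job2 [Thu 12:00, Sun 06:00] → overlapped-by → no.
job3 [Mon 09:00, Tue 21:00] → overlaps → no.
job4 [Tue 13:00, Tue 23:00] → during → no.
job5 [Fri 09:00, Sun 04:00] → after → no.
job6 [Mon 21:00, Tue 21:00] → overlaps → no.
Total: 0.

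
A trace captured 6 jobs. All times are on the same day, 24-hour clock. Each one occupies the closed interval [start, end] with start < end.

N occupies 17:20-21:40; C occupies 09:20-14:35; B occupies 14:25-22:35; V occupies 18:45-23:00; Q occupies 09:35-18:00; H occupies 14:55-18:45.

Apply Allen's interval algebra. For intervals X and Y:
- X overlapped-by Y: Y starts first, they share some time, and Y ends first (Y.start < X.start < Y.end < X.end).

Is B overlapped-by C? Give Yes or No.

B = [14:25, 22:35], C = [09:20, 14:35].
Actual relation of B to C: overlapped-by.
Asked whether 'overlapped-by' holds → Yes.

Yes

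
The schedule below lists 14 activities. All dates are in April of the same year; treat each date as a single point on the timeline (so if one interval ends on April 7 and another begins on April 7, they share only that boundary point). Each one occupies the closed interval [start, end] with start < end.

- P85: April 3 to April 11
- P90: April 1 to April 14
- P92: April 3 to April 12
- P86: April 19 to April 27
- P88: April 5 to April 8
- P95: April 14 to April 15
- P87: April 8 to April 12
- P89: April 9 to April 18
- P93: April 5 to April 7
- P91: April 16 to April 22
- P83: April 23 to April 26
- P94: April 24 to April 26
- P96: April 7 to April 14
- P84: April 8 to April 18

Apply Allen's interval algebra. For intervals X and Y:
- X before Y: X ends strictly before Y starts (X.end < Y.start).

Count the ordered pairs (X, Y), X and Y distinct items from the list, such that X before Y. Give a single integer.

49

Checking all 182 ordered pairs for relation 'before'; matching pairs in alphabetical order:
(P84, P83): P84 before P83 ✓
(P84, P86): P84 before P86 ✓
(P84, P94): P84 before P94 ✓
(P85, P83): P85 before P83 ✓
(P85, P86): P85 before P86 ✓
(P85, P91): P85 before P91 ✓
(P85, P94): P85 before P94 ✓
(P85, P95): P85 before P95 ✓
(P87, P83): P87 before P83 ✓
(P87, P86): P87 before P86 ✓
(P87, P91): P87 before P91 ✓
(P87, P94): P87 before P94 ✓
(P87, P95): P87 before P95 ✓
(P88, P83): P88 before P83 ✓
(P88, P86): P88 before P86 ✓
(P88, P89): P88 before P89 ✓
(P88, P91): P88 before P91 ✓
(P88, P94): P88 before P94 ✓
(P88, P95): P88 before P95 ✓
(P89, P83): P89 before P83 ✓
(P89, P86): P89 before P86 ✓
(P89, P94): P89 before P94 ✓
(P90, P83): P90 before P83 ✓
(P90, P86): P90 before P86 ✓
... plus 25 further pairs not listed.
Count: 49.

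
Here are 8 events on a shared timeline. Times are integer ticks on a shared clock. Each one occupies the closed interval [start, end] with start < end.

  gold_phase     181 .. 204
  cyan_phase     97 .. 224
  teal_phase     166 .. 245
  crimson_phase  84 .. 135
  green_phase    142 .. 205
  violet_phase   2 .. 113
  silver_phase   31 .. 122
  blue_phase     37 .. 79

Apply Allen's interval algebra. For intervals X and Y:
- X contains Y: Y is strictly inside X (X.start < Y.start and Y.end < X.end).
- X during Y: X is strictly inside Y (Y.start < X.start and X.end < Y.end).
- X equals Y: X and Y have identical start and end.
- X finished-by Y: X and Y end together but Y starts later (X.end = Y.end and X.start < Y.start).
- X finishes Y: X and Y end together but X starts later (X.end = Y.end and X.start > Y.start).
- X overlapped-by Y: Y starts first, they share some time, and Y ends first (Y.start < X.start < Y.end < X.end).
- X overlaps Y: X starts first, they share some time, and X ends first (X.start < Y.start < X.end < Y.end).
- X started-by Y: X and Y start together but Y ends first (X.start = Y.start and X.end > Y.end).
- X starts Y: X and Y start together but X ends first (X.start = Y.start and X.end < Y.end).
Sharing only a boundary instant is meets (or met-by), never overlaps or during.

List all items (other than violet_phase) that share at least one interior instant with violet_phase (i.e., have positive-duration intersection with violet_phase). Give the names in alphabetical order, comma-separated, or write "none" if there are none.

blue_phase, crimson_phase, cyan_phase, silver_phase

Target violet_phase = [2, 113].
blue_phase [37, 79] → during → yes.
crimson_phase [84, 135] → overlapped-by → yes.
cyan_phase [97, 224] → overlapped-by → yes.
gold_phase [181, 204] → after → no.
green_phase [142, 205] → after → no.
silver_phase [31, 122] → overlapped-by → yes.
teal_phase [166, 245] → after → no.
Result: blue_phase, crimson_phase, cyan_phase, silver_phase.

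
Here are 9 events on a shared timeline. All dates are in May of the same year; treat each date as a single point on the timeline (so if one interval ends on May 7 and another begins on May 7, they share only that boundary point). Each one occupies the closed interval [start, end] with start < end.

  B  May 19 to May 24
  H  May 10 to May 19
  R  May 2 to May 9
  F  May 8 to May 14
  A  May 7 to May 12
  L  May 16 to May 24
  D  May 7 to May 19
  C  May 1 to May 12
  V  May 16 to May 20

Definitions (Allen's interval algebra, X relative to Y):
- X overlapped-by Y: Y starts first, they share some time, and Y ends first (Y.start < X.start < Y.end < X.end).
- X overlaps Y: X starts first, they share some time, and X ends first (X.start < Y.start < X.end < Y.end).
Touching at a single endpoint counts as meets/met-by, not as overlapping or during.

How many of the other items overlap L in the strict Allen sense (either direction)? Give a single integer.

2

Target L = [May 16, May 24].
A [May 7, May 12] → before → no.
B [May 19, May 24] → finishes → no.
C [May 1, May 12] → before → no.
D [May 7, May 19] → overlaps → counts.
F [May 8, May 14] → before → no.
H [May 10, May 19] → overlaps → counts.
R [May 2, May 9] → before → no.
V [May 16, May 20] → starts → no.
Total: 2.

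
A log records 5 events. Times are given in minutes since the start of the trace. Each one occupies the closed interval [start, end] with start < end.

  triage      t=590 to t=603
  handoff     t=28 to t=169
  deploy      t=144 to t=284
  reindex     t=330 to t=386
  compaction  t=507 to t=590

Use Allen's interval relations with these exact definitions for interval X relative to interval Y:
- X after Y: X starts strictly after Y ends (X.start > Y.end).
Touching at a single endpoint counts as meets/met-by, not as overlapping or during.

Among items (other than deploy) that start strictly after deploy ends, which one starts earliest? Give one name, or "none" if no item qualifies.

reindex

Target deploy = [t=144, t=284].
compaction [t=507, t=590] → after → candidate.
handoff [t=28, t=169] → overlaps → excluded.
reindex [t=330, t=386] → after → candidate.
triage [t=590, t=603] → after → candidate.
Among candidates, earliest start is t=330 → reindex.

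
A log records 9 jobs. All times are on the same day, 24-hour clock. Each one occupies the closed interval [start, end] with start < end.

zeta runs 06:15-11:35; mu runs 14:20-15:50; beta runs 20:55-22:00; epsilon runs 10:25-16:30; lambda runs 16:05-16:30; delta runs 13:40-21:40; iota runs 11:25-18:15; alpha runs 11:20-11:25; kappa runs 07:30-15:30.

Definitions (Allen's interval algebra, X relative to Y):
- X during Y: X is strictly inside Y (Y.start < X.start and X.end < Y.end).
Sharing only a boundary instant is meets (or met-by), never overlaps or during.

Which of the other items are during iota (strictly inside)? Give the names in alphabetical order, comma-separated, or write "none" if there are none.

lambda, mu

Target iota = [11:25, 18:15].
alpha [11:20, 11:25] → meets → no.
beta [20:55, 22:00] → after → no.
delta [13:40, 21:40] → overlapped-by → no.
epsilon [10:25, 16:30] → overlaps → no.
kappa [07:30, 15:30] → overlaps → no.
lambda [16:05, 16:30] → during → yes.
mu [14:20, 15:50] → during → yes.
zeta [06:15, 11:35] → overlaps → no.
Result: lambda, mu.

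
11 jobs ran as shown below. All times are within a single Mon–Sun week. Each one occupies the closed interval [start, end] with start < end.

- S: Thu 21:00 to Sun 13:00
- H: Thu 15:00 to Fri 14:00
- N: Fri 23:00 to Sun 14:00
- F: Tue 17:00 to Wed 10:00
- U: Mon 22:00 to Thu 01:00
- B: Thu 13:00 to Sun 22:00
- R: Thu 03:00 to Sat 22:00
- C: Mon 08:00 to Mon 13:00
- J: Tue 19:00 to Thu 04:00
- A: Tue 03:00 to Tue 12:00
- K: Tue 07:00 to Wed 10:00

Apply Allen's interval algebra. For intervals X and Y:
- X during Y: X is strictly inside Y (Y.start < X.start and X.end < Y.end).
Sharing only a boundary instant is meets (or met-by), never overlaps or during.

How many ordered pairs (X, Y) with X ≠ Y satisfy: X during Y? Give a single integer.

Checking all 110 ordered pairs for relation 'during'; matching pairs in alphabetical order:
(A, U): A during U ✓
(F, U): F during U ✓
(H, B): H during B ✓
(H, R): H during R ✓
(K, U): K during U ✓
(N, B): N during B ✓
(S, B): S during B ✓
Count: 7.

7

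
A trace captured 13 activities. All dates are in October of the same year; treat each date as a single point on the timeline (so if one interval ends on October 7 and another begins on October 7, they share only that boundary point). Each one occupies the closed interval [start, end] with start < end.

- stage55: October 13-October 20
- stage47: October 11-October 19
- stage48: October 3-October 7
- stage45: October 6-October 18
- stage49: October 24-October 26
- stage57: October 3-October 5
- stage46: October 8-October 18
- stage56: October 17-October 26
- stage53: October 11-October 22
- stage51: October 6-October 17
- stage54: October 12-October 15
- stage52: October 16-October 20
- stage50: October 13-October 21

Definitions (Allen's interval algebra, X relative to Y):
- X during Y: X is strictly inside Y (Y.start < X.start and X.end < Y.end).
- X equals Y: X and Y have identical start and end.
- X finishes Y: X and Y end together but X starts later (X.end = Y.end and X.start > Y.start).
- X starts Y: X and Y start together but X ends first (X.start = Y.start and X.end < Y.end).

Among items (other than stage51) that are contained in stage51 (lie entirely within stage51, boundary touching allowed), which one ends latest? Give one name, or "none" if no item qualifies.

stage54

Target stage51 = [October 6, October 17].
stage45 [October 6, October 18] → started-by → excluded.
stage46 [October 8, October 18] → overlapped-by → excluded.
stage47 [October 11, October 19] → overlapped-by → excluded.
stage48 [October 3, October 7] → overlaps → excluded.
stage49 [October 24, October 26] → after → excluded.
stage50 [October 13, October 21] → overlapped-by → excluded.
stage52 [October 16, October 20] → overlapped-by → excluded.
stage53 [October 11, October 22] → overlapped-by → excluded.
stage54 [October 12, October 15] → during → candidate.
stage55 [October 13, October 20] → overlapped-by → excluded.
stage56 [October 17, October 26] → met-by → excluded.
stage57 [October 3, October 5] → before → excluded.
Among candidates, latest end is October 15 → stage54.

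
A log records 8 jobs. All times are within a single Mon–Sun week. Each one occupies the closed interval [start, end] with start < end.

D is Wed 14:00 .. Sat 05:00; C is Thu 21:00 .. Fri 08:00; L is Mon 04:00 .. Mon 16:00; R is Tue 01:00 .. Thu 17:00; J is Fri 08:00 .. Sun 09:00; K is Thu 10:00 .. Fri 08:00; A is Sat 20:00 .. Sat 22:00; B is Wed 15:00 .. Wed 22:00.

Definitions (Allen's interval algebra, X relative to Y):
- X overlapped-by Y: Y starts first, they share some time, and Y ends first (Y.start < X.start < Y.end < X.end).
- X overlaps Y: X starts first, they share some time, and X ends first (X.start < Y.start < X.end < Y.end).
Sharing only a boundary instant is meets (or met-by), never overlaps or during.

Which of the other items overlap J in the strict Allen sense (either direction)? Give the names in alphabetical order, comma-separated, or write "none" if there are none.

D

Target J = [Fri 08:00, Sun 09:00].
A [Sat 20:00, Sat 22:00] → during → no.
B [Wed 15:00, Wed 22:00] → before → no.
C [Thu 21:00, Fri 08:00] → meets → no.
D [Wed 14:00, Sat 05:00] → overlaps → yes.
K [Thu 10:00, Fri 08:00] → meets → no.
L [Mon 04:00, Mon 16:00] → before → no.
R [Tue 01:00, Thu 17:00] → before → no.
Result: D.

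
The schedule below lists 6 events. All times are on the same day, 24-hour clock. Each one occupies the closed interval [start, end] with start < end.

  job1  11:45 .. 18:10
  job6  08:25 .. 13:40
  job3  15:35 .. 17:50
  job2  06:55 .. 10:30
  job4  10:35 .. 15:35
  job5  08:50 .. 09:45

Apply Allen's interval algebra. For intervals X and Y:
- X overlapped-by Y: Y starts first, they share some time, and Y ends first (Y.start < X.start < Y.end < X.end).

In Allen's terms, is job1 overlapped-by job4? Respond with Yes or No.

Yes

job1 = [11:45, 18:10], job4 = [10:35, 15:35].
Actual relation of job1 to job4: overlapped-by.
Asked whether 'overlapped-by' holds → Yes.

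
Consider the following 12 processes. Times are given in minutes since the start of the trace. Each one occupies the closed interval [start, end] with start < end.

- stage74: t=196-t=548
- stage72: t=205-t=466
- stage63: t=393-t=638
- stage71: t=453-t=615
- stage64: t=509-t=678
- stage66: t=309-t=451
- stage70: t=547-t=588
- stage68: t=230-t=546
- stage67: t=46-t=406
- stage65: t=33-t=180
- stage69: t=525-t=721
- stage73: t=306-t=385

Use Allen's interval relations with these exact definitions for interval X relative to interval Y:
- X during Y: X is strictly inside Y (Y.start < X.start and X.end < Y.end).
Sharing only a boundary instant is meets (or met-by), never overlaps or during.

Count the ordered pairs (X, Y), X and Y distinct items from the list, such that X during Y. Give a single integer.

Checking all 132 ordered pairs for relation 'during'; matching pairs in alphabetical order:
(stage66, stage68): stage66 during stage68 ✓
(stage66, stage72): stage66 during stage72 ✓
(stage66, stage74): stage66 during stage74 ✓
(stage68, stage74): stage68 during stage74 ✓
(stage70, stage63): stage70 during stage63 ✓
(stage70, stage64): stage70 during stage64 ✓
(stage70, stage69): stage70 during stage69 ✓
(stage70, stage71): stage70 during stage71 ✓
(stage71, stage63): stage71 during stage63 ✓
(stage72, stage74): stage72 during stage74 ✓
(stage73, stage67): stage73 during stage67 ✓
(stage73, stage68): stage73 during stage68 ✓
(stage73, stage72): stage73 during stage72 ✓
(stage73, stage74): stage73 during stage74 ✓
Count: 14.

14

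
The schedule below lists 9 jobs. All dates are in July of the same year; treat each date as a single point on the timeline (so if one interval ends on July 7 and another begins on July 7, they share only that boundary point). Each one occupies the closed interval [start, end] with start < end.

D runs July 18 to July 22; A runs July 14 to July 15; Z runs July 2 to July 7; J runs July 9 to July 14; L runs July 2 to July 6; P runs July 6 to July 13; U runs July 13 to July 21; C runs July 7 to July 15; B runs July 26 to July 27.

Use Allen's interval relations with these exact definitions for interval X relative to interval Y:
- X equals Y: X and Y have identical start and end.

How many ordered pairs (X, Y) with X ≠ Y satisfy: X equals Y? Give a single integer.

Checking all 72 ordered pairs for relation 'equals'; matching pairs in alphabetical order:
No pair satisfies it.
Count: 0.

0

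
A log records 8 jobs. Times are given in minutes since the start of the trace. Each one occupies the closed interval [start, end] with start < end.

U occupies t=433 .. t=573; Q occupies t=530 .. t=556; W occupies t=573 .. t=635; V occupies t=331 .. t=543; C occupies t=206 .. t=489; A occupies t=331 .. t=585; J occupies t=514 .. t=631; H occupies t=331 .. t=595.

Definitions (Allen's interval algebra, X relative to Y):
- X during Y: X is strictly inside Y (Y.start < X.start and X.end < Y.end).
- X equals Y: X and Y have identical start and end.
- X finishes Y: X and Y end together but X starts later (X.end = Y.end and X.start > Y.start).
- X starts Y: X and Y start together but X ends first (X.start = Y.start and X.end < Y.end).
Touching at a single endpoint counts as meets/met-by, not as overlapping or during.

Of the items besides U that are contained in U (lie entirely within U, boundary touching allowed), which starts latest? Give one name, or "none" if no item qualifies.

Target U = [t=433, t=573].
A [t=331, t=585] → contains → excluded.
C [t=206, t=489] → overlaps → excluded.
H [t=331, t=595] → contains → excluded.
J [t=514, t=631] → overlapped-by → excluded.
Q [t=530, t=556] → during → candidate.
V [t=331, t=543] → overlaps → excluded.
W [t=573, t=635] → met-by → excluded.
Among candidates, latest start is t=530 → Q.

Q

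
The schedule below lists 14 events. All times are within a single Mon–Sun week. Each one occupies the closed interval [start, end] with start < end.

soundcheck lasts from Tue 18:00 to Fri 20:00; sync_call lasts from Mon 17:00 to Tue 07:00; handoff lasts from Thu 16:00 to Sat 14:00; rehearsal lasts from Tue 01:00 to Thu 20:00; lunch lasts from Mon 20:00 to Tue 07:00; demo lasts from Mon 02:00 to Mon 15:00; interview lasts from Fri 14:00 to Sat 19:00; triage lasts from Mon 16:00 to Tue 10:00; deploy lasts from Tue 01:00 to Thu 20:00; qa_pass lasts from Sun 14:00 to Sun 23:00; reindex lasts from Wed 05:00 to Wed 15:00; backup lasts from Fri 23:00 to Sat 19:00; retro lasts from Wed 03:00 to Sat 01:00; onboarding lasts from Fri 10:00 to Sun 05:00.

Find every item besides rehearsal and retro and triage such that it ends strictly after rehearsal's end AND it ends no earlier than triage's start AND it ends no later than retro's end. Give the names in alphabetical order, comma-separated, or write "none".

soundcheck

Conditions: its end is strictly after rehearsal's end (X.end > Thu 20:00) AND its end is no earlier than triage's start (X.end >= Mon 16:00) AND its end is no later than retro's end (X.end <= Sat 01:00).
backup: end Sat 19:00 > Thu 20:00? ✓; end Sat 19:00 >= Mon 16:00? ✓; end Sat 19:00 <= Sat 01:00? ✗ → no.
demo: end Mon 15:00 > Thu 20:00? ✗; end Mon 15:00 >= Mon 16:00? ✗; end Mon 15:00 <= Sat 01:00? ✓ → no.
deploy: end Thu 20:00 > Thu 20:00? ✗; end Thu 20:00 >= Mon 16:00? ✓; end Thu 20:00 <= Sat 01:00? ✓ → no.
handoff: end Sat 14:00 > Thu 20:00? ✓; end Sat 14:00 >= Mon 16:00? ✓; end Sat 14:00 <= Sat 01:00? ✗ → no.
interview: end Sat 19:00 > Thu 20:00? ✓; end Sat 19:00 >= Mon 16:00? ✓; end Sat 19:00 <= Sat 01:00? ✗ → no.
lunch: end Tue 07:00 > Thu 20:00? ✗; end Tue 07:00 >= Mon 16:00? ✓; end Tue 07:00 <= Sat 01:00? ✓ → no.
onboarding: end Sun 05:00 > Thu 20:00? ✓; end Sun 05:00 >= Mon 16:00? ✓; end Sun 05:00 <= Sat 01:00? ✗ → no.
qa_pass: end Sun 23:00 > Thu 20:00? ✓; end Sun 23:00 >= Mon 16:00? ✓; end Sun 23:00 <= Sat 01:00? ✗ → no.
reindex: end Wed 15:00 > Thu 20:00? ✗; end Wed 15:00 >= Mon 16:00? ✓; end Wed 15:00 <= Sat 01:00? ✓ → no.
soundcheck: end Fri 20:00 > Thu 20:00? ✓; end Fri 20:00 >= Mon 16:00? ✓; end Fri 20:00 <= Sat 01:00? ✓ → yes.
sync_call: end Tue 07:00 > Thu 20:00? ✗; end Tue 07:00 >= Mon 16:00? ✓; end Tue 07:00 <= Sat 01:00? ✓ → no.
Result: soundcheck.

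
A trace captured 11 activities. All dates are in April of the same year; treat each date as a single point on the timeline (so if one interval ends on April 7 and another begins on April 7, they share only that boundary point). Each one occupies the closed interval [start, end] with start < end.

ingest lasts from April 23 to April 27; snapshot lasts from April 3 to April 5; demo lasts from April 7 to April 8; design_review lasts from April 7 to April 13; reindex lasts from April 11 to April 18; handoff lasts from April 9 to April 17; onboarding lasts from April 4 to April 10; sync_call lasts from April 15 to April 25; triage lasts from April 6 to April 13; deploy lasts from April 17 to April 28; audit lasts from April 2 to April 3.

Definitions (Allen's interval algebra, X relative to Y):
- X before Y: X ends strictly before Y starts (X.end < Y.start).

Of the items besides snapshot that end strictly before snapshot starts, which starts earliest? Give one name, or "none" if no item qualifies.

none

Target snapshot = [April 3, April 5].
audit [April 2, April 3] → meets → excluded.
demo [April 7, April 8] → after → excluded.
deploy [April 17, April 28] → after → excluded.
design_review [April 7, April 13] → after → excluded.
handoff [April 9, April 17] → after → excluded.
ingest [April 23, April 27] → after → excluded.
onboarding [April 4, April 10] → overlapped-by → excluded.
reindex [April 11, April 18] → after → excluded.
sync_call [April 15, April 25] → after → excluded.
triage [April 6, April 13] → after → excluded.
No candidates → none.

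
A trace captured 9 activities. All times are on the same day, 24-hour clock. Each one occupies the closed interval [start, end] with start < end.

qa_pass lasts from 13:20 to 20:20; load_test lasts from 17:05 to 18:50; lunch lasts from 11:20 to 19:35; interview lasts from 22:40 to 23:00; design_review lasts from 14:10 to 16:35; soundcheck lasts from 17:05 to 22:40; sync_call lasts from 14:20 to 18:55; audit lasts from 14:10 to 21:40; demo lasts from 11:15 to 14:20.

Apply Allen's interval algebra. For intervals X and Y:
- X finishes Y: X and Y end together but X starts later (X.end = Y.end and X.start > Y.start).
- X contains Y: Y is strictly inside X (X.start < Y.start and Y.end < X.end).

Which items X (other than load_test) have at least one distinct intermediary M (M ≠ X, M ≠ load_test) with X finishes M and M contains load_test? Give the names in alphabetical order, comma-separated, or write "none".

Target load_test = [17:05, 18:50].
Intermediaries M with M contains load_test: audit, lunch, qa_pass, sync_call.
Via audit — items with X finishes audit: none.
Via lunch — items with X finishes lunch: none.
Via qa_pass — items with X finishes qa_pass: none.
Via sync_call — items with X finishes sync_call: none.
Union: none.

none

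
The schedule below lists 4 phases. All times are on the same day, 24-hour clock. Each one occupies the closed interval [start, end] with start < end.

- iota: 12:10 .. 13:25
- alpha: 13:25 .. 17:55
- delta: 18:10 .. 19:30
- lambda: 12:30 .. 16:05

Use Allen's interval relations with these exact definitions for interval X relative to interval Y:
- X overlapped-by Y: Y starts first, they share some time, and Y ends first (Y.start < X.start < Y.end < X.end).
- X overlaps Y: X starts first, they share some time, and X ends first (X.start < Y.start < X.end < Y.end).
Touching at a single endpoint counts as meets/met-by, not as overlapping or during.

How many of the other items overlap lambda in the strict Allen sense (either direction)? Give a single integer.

2

Target lambda = [12:30, 16:05].
alpha [13:25, 17:55] → overlapped-by → counts.
delta [18:10, 19:30] → after → no.
iota [12:10, 13:25] → overlaps → counts.
Total: 2.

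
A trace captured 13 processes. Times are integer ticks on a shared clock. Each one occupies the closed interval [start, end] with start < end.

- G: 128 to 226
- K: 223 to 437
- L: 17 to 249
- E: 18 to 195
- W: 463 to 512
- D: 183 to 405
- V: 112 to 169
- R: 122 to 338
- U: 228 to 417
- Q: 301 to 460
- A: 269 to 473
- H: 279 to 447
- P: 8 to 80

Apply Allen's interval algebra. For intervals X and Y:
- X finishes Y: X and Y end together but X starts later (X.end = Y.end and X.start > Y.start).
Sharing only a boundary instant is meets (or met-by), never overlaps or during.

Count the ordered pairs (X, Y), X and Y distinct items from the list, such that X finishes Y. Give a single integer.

Checking all 156 ordered pairs for relation 'finishes'; matching pairs in alphabetical order:
No pair satisfies it.
Count: 0.

0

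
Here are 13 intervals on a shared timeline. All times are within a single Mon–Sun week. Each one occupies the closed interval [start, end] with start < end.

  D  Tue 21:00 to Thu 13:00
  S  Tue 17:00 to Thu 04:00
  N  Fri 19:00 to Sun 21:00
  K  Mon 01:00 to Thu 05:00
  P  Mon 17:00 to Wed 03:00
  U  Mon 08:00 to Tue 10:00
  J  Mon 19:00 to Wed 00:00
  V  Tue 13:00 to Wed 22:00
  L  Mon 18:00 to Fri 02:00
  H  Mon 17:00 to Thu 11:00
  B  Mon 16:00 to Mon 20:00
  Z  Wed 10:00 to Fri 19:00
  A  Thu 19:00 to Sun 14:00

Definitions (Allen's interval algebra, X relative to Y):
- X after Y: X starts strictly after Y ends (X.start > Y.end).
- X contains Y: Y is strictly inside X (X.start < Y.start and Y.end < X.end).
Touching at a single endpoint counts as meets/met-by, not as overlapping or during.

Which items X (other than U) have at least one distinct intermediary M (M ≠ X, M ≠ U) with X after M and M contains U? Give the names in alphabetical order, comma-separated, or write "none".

A, N

Target U = [Mon 08:00, Tue 10:00].
Intermediaries M with M contains U: K.
Via K — items with X after K: A, N.
Union: A, N.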